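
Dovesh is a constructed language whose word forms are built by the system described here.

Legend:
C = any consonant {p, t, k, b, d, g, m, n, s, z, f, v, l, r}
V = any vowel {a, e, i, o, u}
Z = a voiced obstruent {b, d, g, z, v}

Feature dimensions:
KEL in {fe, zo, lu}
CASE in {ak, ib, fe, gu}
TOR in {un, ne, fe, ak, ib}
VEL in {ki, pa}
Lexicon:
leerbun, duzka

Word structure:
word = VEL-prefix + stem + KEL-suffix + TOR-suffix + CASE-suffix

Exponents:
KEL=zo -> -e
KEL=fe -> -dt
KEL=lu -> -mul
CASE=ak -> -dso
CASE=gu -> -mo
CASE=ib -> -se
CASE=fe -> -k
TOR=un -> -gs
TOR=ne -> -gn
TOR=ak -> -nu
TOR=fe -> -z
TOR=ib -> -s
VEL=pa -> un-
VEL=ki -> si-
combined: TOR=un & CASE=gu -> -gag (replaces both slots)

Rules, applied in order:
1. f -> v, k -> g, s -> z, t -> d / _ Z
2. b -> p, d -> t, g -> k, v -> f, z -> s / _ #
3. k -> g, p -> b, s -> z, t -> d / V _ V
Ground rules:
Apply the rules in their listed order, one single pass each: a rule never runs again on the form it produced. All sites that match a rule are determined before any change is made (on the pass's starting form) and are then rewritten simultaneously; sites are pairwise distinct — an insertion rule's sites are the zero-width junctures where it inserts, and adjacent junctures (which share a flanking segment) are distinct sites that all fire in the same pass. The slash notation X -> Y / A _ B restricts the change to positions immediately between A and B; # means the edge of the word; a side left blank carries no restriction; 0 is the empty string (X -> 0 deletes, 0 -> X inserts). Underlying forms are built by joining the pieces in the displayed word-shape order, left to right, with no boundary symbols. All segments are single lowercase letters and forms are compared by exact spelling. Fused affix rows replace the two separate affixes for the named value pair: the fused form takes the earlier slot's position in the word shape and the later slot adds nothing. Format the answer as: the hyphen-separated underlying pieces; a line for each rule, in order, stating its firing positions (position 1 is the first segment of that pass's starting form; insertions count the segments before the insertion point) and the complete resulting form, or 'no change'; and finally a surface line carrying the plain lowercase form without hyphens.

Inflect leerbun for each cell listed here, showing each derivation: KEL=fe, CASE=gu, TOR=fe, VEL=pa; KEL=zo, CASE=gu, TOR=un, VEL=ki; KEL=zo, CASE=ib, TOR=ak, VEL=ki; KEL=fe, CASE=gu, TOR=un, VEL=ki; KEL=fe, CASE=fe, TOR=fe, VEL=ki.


cell KEL=fe, CASE=gu, TOR=fe, VEL=pa:
underlying: un-leerbun-dt-z-mo
1. f -> v, k -> g, s -> z, t -> d / _ Z: fires at position(s) 11: unleerbunddzmo
2. b -> p, d -> t, g -> k, v -> f, z -> s / _ #: no change
3. k -> g, p -> b, s -> z, t -> d / V _ V: no change
surface: unleerbunddzmo

cell KEL=zo, CASE=gu, TOR=un, VEL=ki:
underlying: si-leerbun-e-gag
1. f -> v, k -> g, s -> z, t -> d / _ Z: no change
2. b -> p, d -> t, g -> k, v -> f, z -> s / _ #: fires at position(s) 13: sileerbunegak
3. k -> g, p -> b, s -> z, t -> d / V _ V: no change
surface: sileerbunegak

cell KEL=zo, CASE=ib, TOR=ak, VEL=ki:
underlying: si-leerbun-e-nu-se
1. f -> v, k -> g, s -> z, t -> d / _ Z: no change
2. b -> p, d -> t, g -> k, v -> f, z -> s / _ #: no change
3. k -> g, p -> b, s -> z, t -> d / V _ V: fires at position(s) 13: sileerbunenuze
surface: sileerbunenuze

cell KEL=fe, CASE=gu, TOR=un, VEL=ki:
underlying: si-leerbun-dt-gag
1. f -> v, k -> g, s -> z, t -> d / _ Z: fires at position(s) 11: sileerbunddgag
2. b -> p, d -> t, g -> k, v -> f, z -> s / _ #: fires at position(s) 14: sileerbunddgak
3. k -> g, p -> b, s -> z, t -> d / V _ V: no change
surface: sileerbunddgak

cell KEL=fe, CASE=fe, TOR=fe, VEL=ki:
underlying: si-leerbun-dt-z-k
1. f -> v, k -> g, s -> z, t -> d / _ Z: fires at position(s) 11: sileerbunddzk
2. b -> p, d -> t, g -> k, v -> f, z -> s / _ #: no change
3. k -> g, p -> b, s -> z, t -> d / V _ V: no change
surface: sileerbunddzk


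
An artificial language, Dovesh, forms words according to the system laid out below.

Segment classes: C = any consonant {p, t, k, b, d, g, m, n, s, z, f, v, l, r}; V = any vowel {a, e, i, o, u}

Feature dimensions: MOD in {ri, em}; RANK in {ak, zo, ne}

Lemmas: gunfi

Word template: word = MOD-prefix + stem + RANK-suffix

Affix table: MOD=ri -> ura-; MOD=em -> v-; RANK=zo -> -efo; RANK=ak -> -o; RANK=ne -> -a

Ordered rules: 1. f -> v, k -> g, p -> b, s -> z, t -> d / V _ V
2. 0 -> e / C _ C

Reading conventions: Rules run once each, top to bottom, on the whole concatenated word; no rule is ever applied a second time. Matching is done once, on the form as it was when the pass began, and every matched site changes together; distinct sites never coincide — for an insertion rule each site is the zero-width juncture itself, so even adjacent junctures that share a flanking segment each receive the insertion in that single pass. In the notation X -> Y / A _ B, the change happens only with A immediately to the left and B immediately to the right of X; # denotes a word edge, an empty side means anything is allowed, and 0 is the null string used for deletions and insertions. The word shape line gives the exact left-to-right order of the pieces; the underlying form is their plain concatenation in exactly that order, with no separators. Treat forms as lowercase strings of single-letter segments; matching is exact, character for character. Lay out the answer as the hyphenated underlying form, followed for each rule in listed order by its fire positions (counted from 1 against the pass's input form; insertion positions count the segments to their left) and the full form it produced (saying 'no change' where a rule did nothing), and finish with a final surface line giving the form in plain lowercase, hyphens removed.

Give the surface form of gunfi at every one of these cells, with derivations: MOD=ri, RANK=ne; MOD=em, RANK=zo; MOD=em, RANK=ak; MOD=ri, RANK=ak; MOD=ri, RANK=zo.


cell MOD=ri, RANK=ne:
underlying: ura-gunfi-a
1. f -> v, k -> g, p -> b, s -> z, t -> d / V _ V: no change
2. 0 -> e / C _ C: inserts after position(s) 6: uragunefia
surface: uragunefia

cell MOD=em, RANK=zo:
underlying: v-gunfi-efo
1. f -> v, k -> g, p -> b, s -> z, t -> d / V _ V: fires at position(s) 8: vgunfievo
2. 0 -> e / C _ C: inserts after position(s) 1, 4: vegunefievo
surface: vegunefievo

cell MOD=em, RANK=ak:
underlying: v-gunfi-o
1. f -> v, k -> g, p -> b, s -> z, t -> d / V _ V: no change
2. 0 -> e / C _ C: inserts after position(s) 1, 4: vegunefio
surface: vegunefio

cell MOD=ri, RANK=ak:
underlying: ura-gunfi-o
1. f -> v, k -> g, p -> b, s -> z, t -> d / V _ V: no change
2. 0 -> e / C _ C: inserts after position(s) 6: uragunefio
surface: uragunefio

cell MOD=ri, RANK=zo:
underlying: ura-gunfi-efo
1. f -> v, k -> g, p -> b, s -> z, t -> d / V _ V: fires at position(s) 10: uragunfievo
2. 0 -> e / C _ C: inserts after position(s) 6: uragunefievo
surface: uragunefievo


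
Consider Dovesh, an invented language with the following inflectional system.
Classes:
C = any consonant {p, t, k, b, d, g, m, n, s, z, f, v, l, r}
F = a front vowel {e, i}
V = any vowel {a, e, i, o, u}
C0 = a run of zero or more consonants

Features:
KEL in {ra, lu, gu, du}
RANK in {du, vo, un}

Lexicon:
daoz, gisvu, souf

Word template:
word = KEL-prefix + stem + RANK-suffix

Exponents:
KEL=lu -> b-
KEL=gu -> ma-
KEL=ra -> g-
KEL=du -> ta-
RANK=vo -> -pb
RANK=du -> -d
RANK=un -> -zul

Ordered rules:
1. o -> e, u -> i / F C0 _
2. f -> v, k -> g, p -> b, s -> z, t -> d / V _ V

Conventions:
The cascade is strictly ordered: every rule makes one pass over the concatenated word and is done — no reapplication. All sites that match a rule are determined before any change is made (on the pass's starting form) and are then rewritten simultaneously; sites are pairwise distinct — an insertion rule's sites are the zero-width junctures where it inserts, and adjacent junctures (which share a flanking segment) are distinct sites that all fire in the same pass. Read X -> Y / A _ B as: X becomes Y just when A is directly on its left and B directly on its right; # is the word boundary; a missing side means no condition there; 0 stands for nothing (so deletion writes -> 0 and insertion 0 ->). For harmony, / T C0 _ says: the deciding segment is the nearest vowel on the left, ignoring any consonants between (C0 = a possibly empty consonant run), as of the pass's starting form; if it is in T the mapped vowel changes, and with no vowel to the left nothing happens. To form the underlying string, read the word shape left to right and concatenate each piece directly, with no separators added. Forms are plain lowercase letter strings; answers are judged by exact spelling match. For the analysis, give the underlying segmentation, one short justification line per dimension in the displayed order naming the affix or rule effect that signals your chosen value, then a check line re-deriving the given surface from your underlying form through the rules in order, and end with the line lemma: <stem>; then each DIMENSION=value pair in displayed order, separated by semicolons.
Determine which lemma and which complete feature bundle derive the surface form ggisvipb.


underlying: g-gisvu-pb
KEL=ra - signalled by the affix g-
RANK=vo - signalled by the affix -pb
check: ggisvupb -> ggisvipb -> ggisvipb
lemma: gisvu; KEL=ra; RANK=vo


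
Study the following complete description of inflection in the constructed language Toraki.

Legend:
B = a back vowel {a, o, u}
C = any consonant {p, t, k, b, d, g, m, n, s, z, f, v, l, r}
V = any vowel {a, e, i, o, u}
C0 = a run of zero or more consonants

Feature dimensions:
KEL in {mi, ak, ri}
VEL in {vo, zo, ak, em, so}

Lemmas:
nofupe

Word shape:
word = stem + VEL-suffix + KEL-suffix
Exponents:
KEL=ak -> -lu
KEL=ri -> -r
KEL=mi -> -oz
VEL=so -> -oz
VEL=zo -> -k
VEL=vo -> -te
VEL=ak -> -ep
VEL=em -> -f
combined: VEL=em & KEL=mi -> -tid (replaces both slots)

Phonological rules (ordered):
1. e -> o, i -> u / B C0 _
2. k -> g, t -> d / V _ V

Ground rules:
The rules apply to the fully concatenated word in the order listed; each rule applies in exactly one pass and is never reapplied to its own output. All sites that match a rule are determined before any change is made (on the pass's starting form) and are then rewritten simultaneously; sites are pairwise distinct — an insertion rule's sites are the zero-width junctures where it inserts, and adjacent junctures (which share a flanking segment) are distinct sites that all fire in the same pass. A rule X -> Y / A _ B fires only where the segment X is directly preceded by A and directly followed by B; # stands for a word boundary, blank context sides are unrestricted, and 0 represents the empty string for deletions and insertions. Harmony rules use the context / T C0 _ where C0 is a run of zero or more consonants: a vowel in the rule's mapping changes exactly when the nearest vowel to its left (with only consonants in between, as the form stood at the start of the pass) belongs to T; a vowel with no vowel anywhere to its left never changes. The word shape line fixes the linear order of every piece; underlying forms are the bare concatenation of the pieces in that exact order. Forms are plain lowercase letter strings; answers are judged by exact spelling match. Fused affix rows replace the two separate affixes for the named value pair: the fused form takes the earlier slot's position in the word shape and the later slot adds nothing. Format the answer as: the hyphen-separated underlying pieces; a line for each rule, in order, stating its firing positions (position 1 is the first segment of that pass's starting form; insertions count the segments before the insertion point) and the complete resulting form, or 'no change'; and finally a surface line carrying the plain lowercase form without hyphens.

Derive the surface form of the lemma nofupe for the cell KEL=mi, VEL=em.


underlying: nofupe-tid
1. e -> o, i -> u / B C0 _: fires at position(s) 6: nofupotid
2. k -> g, t -> d / V _ V: fires at position(s) 7: nofupodid
surface: nofupodid


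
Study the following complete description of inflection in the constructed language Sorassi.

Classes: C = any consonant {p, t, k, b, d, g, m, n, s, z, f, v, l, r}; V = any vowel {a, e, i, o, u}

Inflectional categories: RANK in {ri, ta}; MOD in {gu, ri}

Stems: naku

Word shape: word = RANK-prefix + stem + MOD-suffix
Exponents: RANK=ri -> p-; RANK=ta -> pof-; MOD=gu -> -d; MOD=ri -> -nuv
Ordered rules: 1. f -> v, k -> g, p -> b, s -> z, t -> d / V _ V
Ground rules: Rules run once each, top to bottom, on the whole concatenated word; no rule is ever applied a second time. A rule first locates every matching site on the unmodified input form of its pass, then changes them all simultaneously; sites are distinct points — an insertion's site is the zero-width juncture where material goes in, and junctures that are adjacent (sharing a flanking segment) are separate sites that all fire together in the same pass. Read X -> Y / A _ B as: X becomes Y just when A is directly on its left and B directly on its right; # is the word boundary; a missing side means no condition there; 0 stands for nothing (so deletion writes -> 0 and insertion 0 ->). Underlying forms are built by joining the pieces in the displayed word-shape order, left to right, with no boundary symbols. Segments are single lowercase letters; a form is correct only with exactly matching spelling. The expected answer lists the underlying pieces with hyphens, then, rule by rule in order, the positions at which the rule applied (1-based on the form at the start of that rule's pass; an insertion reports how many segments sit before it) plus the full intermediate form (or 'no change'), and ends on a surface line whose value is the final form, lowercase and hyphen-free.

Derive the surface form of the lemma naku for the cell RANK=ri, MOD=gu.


underlying: p-naku-d
1. f -> v, k -> g, p -> b, s -> z, t -> d / V _ V: fires at position(s) 4: pnagud
surface: pnagud


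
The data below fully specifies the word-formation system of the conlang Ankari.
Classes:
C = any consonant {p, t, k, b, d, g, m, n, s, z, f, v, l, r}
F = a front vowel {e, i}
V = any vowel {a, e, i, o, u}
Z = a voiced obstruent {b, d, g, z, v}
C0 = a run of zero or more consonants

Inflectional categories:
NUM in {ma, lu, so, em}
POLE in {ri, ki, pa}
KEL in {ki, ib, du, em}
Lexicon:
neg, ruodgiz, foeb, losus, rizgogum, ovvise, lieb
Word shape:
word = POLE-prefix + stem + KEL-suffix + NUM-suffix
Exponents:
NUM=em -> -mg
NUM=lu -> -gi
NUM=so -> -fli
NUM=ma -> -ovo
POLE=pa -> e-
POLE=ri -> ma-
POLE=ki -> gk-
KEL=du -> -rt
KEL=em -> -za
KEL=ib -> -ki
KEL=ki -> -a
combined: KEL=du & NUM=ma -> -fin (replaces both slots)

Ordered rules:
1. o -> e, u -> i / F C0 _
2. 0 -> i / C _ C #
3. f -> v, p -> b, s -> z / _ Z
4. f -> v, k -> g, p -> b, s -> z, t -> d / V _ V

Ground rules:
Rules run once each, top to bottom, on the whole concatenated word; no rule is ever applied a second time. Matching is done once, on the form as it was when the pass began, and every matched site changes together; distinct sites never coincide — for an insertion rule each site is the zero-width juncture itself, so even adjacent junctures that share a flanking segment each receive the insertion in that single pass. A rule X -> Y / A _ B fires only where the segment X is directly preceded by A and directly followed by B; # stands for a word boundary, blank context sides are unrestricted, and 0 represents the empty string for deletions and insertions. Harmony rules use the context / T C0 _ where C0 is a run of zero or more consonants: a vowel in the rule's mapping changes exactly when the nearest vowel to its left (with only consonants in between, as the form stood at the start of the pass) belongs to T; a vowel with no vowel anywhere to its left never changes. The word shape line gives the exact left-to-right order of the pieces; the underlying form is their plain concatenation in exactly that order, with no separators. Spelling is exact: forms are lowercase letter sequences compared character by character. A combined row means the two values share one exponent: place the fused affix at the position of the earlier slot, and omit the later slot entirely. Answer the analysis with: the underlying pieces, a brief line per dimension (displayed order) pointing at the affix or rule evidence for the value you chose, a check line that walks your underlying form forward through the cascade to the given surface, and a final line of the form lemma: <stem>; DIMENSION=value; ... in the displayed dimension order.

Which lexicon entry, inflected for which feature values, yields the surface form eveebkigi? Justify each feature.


underlying: e-foeb-ki-gi
NUM=lu - signalled by the affix -gi
POLE=pa - signalled by the affix e-
KEL=ib - signalled by the affix -ki
check: efoebkigi -> efeebkigi -> efeebkigi -> efeebkigi -> eveebkigi
lemma: foeb; NUM=lu; POLE=pa; KEL=ib


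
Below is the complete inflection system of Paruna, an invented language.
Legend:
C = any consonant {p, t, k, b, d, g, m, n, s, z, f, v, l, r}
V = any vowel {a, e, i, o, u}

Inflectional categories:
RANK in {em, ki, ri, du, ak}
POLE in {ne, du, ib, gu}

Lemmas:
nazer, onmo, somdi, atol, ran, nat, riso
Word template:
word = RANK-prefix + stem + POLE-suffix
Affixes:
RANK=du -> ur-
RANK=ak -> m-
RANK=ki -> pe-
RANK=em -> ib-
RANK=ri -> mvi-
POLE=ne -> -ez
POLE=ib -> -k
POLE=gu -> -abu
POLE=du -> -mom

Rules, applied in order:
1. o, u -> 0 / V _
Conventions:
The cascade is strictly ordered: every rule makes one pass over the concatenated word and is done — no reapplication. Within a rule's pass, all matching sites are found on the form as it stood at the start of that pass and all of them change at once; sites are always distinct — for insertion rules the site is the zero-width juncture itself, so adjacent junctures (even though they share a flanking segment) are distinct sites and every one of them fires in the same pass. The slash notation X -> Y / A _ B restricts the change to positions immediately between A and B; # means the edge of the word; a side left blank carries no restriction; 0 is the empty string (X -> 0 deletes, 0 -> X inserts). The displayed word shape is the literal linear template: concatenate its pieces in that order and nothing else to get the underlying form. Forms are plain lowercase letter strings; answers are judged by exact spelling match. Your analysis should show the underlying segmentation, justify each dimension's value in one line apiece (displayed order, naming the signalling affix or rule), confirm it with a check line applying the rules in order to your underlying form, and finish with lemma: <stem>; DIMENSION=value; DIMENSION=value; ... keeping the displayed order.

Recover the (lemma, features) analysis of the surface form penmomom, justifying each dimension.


underlying: pe-onmo-mom
RANK=ki - signalled by the affix pe-
POLE=du - signalled by the affix -mom
check: peonmomom -> penmomom
lemma: onmo; RANK=ki; POLE=du


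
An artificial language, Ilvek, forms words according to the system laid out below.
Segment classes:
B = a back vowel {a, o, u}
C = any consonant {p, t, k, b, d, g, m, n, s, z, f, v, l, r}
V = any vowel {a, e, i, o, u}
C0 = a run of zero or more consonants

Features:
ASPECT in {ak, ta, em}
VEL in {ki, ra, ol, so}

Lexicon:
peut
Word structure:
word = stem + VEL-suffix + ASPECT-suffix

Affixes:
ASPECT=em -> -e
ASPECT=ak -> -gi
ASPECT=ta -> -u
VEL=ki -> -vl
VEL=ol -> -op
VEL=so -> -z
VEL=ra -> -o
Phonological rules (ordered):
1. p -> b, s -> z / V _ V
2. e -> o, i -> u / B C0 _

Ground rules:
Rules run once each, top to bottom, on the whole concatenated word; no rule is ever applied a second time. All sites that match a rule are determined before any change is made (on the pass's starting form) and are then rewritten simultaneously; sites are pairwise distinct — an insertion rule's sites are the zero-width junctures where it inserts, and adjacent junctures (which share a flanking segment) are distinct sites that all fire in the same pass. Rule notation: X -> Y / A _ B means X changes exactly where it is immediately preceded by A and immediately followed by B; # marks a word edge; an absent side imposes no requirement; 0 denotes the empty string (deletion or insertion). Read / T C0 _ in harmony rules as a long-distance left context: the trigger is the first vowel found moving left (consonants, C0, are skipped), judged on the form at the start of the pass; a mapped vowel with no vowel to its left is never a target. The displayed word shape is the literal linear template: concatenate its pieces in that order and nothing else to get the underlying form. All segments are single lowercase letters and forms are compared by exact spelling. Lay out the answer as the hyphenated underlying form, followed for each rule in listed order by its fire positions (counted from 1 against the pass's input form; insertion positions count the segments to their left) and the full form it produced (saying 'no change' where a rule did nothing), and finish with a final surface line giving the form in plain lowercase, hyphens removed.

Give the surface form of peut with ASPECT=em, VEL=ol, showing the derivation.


underlying: peut-op-e
1. p -> b, s -> z / V _ V: fires at position(s) 6: peutobe
2. e -> o, i -> u / B C0 _: fires at position(s) 7: peutobo
surface: peutobo


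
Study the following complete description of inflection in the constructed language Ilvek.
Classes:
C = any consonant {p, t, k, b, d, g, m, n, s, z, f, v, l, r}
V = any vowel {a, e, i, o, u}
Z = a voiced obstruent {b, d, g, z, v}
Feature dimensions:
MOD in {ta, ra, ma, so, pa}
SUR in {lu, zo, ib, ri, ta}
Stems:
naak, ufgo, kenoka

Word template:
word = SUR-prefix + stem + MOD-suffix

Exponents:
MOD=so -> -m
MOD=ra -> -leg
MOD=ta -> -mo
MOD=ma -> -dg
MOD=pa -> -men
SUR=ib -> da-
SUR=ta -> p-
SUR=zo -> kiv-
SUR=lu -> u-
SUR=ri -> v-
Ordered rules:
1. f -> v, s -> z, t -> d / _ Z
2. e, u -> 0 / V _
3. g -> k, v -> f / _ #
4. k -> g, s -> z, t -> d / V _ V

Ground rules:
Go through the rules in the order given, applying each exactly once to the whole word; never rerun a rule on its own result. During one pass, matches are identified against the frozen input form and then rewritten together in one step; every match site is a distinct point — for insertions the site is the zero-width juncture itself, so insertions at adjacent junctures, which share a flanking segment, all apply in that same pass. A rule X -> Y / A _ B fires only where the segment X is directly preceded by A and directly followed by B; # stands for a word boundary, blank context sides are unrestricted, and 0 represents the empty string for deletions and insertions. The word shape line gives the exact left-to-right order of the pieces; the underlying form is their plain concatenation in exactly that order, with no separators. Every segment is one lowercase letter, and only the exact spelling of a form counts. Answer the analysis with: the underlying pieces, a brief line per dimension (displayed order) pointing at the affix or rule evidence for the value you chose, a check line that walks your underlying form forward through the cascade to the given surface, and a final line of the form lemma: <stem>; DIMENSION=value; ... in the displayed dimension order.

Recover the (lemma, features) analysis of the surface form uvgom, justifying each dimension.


underlying: u-ufgo-m
MOD=so - signalled by the affix -m
SUR=lu - signalled by the affix u-
check: uufgom -> uuvgom -> uvgom -> uvgom -> uvgom
lemma: ufgo; MOD=so; SUR=lu


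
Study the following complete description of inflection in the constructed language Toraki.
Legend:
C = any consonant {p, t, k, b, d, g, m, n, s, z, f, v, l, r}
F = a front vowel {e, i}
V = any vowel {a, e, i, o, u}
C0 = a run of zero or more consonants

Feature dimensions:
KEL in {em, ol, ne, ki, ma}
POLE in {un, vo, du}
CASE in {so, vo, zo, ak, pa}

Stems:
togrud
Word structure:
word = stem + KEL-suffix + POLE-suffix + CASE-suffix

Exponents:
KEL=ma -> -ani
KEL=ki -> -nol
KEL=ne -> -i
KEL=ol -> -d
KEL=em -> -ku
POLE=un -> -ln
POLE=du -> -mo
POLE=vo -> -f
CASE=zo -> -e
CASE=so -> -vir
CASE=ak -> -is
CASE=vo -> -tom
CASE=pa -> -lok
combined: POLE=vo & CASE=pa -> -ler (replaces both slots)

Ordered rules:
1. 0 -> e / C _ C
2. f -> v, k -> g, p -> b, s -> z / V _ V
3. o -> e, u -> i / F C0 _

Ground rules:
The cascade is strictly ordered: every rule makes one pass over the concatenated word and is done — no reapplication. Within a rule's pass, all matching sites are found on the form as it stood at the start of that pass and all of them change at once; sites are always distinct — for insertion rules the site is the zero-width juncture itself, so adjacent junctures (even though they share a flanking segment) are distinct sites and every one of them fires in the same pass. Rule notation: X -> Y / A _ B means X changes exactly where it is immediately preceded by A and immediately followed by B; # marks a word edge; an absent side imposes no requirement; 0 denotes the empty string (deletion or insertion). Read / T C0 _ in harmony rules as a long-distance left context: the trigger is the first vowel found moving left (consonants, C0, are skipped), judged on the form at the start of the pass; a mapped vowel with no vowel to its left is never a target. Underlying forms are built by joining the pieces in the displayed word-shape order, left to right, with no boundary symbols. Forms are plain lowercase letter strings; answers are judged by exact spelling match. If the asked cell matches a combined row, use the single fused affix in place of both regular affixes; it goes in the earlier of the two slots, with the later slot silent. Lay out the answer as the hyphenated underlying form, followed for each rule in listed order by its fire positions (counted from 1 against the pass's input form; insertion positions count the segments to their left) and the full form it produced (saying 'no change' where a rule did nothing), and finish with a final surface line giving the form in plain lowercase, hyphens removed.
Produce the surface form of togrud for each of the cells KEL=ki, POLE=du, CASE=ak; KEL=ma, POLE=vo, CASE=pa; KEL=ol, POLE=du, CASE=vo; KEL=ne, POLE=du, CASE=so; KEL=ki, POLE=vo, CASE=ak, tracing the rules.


cell KEL=ki, POLE=du, CASE=ak:
underlying: togrud-nol-mo-is
1. 0 -> e / C _ C: inserts after position(s) 3, 6, 9: togerudenolemois
2. f -> v, k -> g, p -> b, s -> z / V _ V: no change
3. o -> e, u -> i / F C0 _: fires at position(s) 6, 10, 14: togeridenelemeis
surface: togeridenelemeis

cell KEL=ma, POLE=vo, CASE=pa:
underlying: togrud-ani-ler
1. 0 -> e / C _ C: inserts after position(s) 3: togerudaniler
2. f -> v, k -> g, p -> b, s -> z / V _ V: no change
3. o -> e, u -> i / F C0 _: fires at position(s) 6: togeridaniler
surface: togeridaniler

cell KEL=ol, POLE=du, CASE=vo:
underlying: togrud-d-mo-tom
1. 0 -> e / C _ C: inserts after position(s) 3, 6, 7: togerudedemotom
2. f -> v, k -> g, p -> b, s -> z / V _ V: no change
3. o -> e, u -> i / F C0 _: fires at position(s) 6, 12: togeridedemetom
surface: togeridedemetom

cell KEL=ne, POLE=du, CASE=so:
underlying: togrud-i-mo-vir
1. 0 -> e / C _ C: inserts after position(s) 3: togerudimovir
2. f -> v, k -> g, p -> b, s -> z / V _ V: no change
3. o -> e, u -> i / F C0 _: fires at position(s) 6, 10: togeridimevir
surface: togeridimevir

cell KEL=ki, POLE=vo, CASE=ak:
underlying: togrud-nol-f-is
1. 0 -> e / C _ C: inserts after position(s) 3, 6, 9: togerudenolefis
2. f -> v, k -> g, p -> b, s -> z / V _ V: fires at position(s) 13: togerudenolevis
3. o -> e, u -> i / F C0 _: fires at position(s) 6, 10: togeridenelevis
surface: togeridenelevis


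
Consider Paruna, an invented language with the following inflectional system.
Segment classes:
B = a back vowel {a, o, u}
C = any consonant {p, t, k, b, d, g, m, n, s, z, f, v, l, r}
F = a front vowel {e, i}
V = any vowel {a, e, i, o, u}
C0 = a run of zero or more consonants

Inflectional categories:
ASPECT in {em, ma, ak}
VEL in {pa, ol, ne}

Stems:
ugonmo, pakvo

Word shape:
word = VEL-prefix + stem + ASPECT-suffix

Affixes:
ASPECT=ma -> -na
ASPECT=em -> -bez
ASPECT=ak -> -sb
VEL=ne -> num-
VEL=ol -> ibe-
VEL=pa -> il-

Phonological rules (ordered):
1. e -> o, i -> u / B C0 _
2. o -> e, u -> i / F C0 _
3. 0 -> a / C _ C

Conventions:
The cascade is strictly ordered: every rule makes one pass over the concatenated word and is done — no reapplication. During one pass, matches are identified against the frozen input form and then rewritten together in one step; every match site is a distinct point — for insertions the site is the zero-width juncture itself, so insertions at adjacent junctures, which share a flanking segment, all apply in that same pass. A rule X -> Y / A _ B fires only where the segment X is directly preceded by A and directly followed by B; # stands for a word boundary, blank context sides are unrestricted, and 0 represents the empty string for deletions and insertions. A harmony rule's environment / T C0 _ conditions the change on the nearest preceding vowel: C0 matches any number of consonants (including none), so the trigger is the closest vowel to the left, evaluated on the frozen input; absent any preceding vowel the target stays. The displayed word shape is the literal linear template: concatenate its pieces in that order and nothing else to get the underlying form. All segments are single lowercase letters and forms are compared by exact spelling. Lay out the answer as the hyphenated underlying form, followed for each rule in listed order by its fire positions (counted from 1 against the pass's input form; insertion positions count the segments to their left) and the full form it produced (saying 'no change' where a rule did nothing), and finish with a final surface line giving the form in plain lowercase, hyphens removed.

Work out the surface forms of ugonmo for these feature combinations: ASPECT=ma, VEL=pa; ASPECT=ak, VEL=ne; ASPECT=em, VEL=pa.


cell ASPECT=ma, VEL=pa:
underlying: il-ugonmo-na
1. e -> o, i -> u / B C0 _: no change
2. o -> e, u -> i / F C0 _: fires at position(s) 3: iligonmona
3. 0 -> a / C _ C: inserts after position(s) 6: iligonamona
surface: iligonamona

cell ASPECT=ak, VEL=ne:
underlying: num-ugonmo-sb
1. e -> o, i -> u / B C0 _: no change
2. o -> e, u -> i / F C0 _: no change
3. 0 -> a / C _ C: inserts after position(s) 7, 10: numugonamosab
surface: numugonamosab

cell ASPECT=em, VEL=pa:
underlying: il-ugonmo-bez
1. e -> o, i -> u / B C0 _: fires at position(s) 10: ilugonmoboz
2. o -> e, u -> i / F C0 _: fires at position(s) 3: iligonmoboz
3. 0 -> a / C _ C: inserts after position(s) 6: iligonamoboz
surface: iligonamoboz


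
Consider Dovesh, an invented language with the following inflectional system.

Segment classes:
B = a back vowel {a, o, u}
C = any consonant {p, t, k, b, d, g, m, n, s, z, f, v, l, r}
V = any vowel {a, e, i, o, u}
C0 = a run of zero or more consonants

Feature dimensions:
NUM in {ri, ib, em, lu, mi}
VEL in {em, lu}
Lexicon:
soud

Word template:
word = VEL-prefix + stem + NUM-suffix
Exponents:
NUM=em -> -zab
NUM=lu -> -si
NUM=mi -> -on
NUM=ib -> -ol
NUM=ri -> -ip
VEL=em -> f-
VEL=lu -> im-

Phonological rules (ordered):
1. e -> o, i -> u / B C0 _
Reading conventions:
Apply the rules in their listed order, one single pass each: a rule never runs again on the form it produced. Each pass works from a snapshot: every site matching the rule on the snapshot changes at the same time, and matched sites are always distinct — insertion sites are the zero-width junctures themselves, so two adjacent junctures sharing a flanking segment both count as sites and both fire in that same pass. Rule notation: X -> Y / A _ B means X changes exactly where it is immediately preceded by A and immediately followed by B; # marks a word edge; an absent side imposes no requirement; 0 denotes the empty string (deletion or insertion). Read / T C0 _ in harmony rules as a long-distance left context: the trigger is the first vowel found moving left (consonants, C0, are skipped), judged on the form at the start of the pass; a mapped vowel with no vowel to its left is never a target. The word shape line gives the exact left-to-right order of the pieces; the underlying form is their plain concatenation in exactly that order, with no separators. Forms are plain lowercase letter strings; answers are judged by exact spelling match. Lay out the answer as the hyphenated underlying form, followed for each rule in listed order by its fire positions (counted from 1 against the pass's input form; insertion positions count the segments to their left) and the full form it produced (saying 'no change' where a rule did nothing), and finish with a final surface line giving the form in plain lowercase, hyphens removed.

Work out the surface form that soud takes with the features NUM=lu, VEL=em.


underlying: f-soud-si
1. e -> o, i -> u / B C0 _: fires at position(s) 7: fsoudsu
surface: fsoudsu


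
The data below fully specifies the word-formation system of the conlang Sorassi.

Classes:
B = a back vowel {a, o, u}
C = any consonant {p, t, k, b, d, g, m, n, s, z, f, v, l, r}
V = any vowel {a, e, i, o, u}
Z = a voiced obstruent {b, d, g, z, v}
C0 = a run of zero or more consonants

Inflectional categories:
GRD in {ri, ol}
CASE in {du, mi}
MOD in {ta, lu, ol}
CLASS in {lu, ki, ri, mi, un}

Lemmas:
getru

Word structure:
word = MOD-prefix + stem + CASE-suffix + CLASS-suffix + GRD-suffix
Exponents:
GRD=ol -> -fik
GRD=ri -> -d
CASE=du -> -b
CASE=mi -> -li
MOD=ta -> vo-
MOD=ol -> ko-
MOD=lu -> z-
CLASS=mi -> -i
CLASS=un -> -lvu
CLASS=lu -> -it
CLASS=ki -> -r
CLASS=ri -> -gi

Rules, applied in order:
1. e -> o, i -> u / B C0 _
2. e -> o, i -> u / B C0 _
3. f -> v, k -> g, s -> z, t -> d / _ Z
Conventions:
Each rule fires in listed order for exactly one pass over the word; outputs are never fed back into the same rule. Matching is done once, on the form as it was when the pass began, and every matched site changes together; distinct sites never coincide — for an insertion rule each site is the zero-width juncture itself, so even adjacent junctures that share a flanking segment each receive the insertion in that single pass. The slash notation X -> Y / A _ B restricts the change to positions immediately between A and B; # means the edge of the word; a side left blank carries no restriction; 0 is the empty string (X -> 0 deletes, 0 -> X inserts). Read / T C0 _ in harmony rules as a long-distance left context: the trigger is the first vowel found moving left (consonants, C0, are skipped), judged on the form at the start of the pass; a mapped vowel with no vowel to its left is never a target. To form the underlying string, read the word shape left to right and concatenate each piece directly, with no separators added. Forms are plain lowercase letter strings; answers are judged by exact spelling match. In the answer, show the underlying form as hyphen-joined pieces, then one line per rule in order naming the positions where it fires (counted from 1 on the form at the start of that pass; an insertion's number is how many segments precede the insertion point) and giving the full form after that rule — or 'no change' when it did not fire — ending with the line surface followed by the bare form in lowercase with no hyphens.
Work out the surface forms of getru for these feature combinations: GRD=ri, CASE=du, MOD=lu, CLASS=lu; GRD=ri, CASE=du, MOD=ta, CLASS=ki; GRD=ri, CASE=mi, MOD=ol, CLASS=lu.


cell GRD=ri, CASE=du, MOD=lu, CLASS=lu:
underlying: z-getru-b-it-d
1. e -> o, i -> u / B C0 _: fires at position(s) 8: zgetrubutd
2. e -> o, i -> u / B C0 _: no change
3. f -> v, k -> g, s -> z, t -> d / _ Z: fires at position(s) 9: zgetrubudd
surface: zgetrubudd

cell GRD=ri, CASE=du, MOD=ta, CLASS=ki:
underlying: vo-getru-b-r-d
1. e -> o, i -> u / B C0 _: fires at position(s) 4: vogotrubrd
2. e -> o, i -> u / B C0 _: no change
3. f -> v, k -> g, s -> z, t -> d / _ Z: no change
surface: vogotrubrd

cell GRD=ri, CASE=mi, MOD=ol, CLASS=lu:
underlying: ko-getru-li-it-d
1. e -> o, i -> u / B C0 _: fires at position(s) 4, 9: kogotruluitd
2. e -> o, i -> u / B C0 _: fires at position(s) 10: kogotruluutd
3. f -> v, k -> g, s -> z, t -> d / _ Z: fires at position(s) 11: kogotruluudd
surface: kogotruluudd


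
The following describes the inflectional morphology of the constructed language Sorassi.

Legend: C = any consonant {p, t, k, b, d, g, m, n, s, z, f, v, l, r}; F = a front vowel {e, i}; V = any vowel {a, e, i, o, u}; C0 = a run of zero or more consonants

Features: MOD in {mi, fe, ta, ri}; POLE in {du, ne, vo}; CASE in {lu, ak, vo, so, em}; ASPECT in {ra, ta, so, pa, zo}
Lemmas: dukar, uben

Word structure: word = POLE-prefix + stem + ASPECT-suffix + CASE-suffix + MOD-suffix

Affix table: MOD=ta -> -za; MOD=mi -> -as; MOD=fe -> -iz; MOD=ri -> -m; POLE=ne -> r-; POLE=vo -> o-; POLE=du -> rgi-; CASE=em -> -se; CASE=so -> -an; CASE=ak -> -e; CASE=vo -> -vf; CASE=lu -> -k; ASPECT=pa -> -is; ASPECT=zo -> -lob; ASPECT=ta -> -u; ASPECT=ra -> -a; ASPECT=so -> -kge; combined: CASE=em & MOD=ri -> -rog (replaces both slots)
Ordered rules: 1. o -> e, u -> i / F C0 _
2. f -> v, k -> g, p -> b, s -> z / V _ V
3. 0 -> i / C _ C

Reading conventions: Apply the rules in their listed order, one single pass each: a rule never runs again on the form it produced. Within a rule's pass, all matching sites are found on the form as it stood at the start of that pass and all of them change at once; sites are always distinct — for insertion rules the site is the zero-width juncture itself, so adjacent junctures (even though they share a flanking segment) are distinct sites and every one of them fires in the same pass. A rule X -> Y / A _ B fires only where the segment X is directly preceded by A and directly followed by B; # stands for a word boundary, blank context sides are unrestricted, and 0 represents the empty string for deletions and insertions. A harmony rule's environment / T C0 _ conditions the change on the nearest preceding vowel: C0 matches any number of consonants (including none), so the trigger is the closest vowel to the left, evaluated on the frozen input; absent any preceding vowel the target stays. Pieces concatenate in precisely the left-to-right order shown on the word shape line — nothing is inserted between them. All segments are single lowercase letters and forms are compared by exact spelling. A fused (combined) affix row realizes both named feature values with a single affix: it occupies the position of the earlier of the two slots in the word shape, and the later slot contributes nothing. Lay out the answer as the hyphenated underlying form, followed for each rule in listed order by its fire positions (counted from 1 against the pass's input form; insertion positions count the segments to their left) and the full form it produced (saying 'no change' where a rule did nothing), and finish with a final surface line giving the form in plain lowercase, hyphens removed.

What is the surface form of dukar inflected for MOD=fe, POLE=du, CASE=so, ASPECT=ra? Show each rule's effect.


underlying: rgi-dukar-a-an-iz
1. o -> e, u -> i / F C0 _: fires at position(s) 5: rgidikaraaniz
2. f -> v, k -> g, p -> b, s -> z / V _ V: fires at position(s) 6: rgidigaraaniz
3. 0 -> i / C _ C: inserts after position(s) 1: rigidigaraaniz
surface: rigidigaraaniz


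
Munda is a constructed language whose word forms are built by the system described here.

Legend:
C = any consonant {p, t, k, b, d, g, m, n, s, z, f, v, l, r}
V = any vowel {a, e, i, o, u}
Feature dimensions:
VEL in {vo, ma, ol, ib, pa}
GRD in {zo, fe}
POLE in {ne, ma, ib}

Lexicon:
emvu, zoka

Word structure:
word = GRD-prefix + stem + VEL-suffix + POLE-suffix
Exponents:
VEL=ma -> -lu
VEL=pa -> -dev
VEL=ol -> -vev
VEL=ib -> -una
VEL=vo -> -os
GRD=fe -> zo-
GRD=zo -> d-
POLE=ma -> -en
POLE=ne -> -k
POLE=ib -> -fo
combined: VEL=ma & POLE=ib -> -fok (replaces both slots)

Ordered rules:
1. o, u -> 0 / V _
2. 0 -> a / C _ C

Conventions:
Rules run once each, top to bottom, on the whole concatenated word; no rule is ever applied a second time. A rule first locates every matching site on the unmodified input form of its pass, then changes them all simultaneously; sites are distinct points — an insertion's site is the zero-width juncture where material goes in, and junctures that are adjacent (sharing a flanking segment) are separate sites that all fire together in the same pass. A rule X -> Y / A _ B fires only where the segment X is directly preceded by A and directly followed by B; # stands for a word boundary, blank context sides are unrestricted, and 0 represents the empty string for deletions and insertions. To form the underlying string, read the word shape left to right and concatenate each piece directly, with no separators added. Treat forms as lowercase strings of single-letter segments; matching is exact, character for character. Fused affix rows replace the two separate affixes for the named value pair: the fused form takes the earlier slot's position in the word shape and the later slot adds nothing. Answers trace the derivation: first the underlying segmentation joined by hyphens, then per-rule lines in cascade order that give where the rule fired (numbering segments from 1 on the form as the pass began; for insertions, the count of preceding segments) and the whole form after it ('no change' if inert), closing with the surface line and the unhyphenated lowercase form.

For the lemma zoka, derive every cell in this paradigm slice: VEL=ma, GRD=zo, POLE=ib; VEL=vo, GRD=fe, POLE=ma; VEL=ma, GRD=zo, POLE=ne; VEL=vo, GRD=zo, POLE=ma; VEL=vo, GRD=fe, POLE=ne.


cell VEL=ma, GRD=zo, POLE=ib:
underlying: d-zoka-fok
1. o, u -> 0 / V _: no change
2. 0 -> a / C _ C: inserts after position(s) 1: dazokafok
surface: dazokafok

cell VEL=vo, GRD=fe, POLE=ma:
underlying: zo-zoka-os-en
1. o, u -> 0 / V _: fires at position(s) 7: zozokasen
2. 0 -> a / C _ C: no change
surface: zozokasen

cell VEL=ma, GRD=zo, POLE=ne:
underlying: d-zoka-lu-k
1. o, u -> 0 / V _: no change
2. 0 -> a / C _ C: inserts after position(s) 1: dazokaluk
surface: dazokaluk

cell VEL=vo, GRD=zo, POLE=ma:
underlying: d-zoka-os-en
1. o, u -> 0 / V _: fires at position(s) 6: dzokasen
2. 0 -> a / C _ C: inserts after position(s) 1: dazokasen
surface: dazokasen

cell VEL=vo, GRD=fe, POLE=ne:
underlying: zo-zoka-os-k
1. o, u -> 0 / V _: fires at position(s) 7: zozokask
2. 0 -> a / C _ C: inserts after position(s) 7: zozokasak
surface: zozokasak
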